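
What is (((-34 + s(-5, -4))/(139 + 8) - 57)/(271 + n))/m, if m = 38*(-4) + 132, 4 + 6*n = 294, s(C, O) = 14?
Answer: 8399/938840 ≈ 0.0089462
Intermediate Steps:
n = 145/3 (n = -⅔ + (⅙)*294 = -⅔ + 49 = 145/3 ≈ 48.333)
m = -20 (m = -152 + 132 = -20)
(((-34 + s(-5, -4))/(139 + 8) - 57)/(271 + n))/m = (((-34 + 14)/(139 + 8) - 57)/(271 + 145/3))/(-20) = ((-20/147 - 57)/(958/3))*(-1/20) = ((-20*1/147 - 57)*(3/958))*(-1/20) = ((-20/147 - 57)*(3/958))*(-1/20) = -8399/147*3/958*(-1/20) = -8399/46942*(-1/20) = 8399/938840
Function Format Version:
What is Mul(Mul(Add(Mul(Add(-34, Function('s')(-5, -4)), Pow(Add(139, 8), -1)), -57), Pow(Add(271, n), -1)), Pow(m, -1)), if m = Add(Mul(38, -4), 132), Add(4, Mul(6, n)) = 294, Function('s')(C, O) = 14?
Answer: Rational(8399, 938840) ≈ 0.0089462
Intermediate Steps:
n = Rational(145, 3) (n = Add(Rational(-2, 3), Mul(Rational(1, 6), 294)) = Add(Rational(-2, 3), 49) = Rational(145, 3) ≈ 48.333)
m = -20 (m = Add(-152, 132) = -20)
Mul(Mul(Add(Mul(Add(-34, Function('s')(-5, -4)), Pow(Add(139, 8), -1)), -57), Pow(Add(271, n), -1)), Pow(m, -1)) = Mul(Mul(Add(Mul(Add(-34, 14), Pow(Add(139, 8), -1)), -57), Pow(Add(271, Rational(145, 3)), -1)), Pow(-20, -1)) = Mul(Mul(Add(Mul(-20, Pow(147, -1)), -57), Pow(Rational(958, 3), -1)), Rational(-1, 20)) = Mul(Mul(Add(Mul(-20, Rational(1, 147)), -57), Rational(3, 958)), Rational(-1, 20)) = Mul(Mul(Add(Rational(-20, 147), -57), Rational(3, 958)), Rational(-1, 20)) = Mul(Mul(Rational(-8399, 147), Rational(3, 958)), Rational(-1, 20)) = Mul(Rational(-8399, 46942), Rational(-1, 20)) = Rational(8399, 938840)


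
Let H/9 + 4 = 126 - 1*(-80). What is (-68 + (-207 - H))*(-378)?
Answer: 791154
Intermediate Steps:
H = 1818 (H = -36 + 9*(126 - 1*(-80)) = -36 + 9*(126 + 80) = -36 + 9*206 = -36 + 1854 = 1818)
(-68 + (-207 - H))*(-378) = (-68 + (-207 - 1*1818))*(-378) = (-68 + (-207 - 1818))*(-378) = (-68 - 2025)*(-378) = -2093*(-378) = 791154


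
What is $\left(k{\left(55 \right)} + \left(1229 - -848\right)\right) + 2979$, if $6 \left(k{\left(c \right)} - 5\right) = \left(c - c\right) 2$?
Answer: $5061$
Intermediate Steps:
$k{\left(c \right)} = 5$ ($k{\left(c \right)} = 5 + \frac{\left(c - c\right) 2}{6} = 5 + \frac{0 \cdot 2}{6} = 5 + \frac{1}{6} \cdot 0 = 5 + 0 = 5$)
$\left(k{\left(55 \right)} + \left(1229 - -848\right)\right) + 2979 = \left(5 + \left(1229 - -848\right)\right) + 2979 = \left(5 + \left(1229 + 848\right)\right) + 2979 = \left(5 + 2077\right) + 2979 = 2082 + 2979 = 5061$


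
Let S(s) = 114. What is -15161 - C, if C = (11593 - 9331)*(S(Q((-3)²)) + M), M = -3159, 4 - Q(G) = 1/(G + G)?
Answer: 6872629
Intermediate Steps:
Q(G) = 4 - 1/(2*G) (Q(G) = 4 - 1/(G + G) = 4 - 1/(2*G))
C = -6887790 (C = (11593 - 9331)*(114 - 3159) = 2262*(-3045) = -6887790)
-15161 - C = -15161 - 1*(-6887790) = -15161 + 6887790 = 6872629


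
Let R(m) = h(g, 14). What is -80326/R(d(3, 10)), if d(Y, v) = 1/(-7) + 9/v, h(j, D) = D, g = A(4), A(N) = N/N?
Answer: -40163/7 ≈ -5737.6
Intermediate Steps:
A(N) = 1
g = 1
d(Y, v) = -⅐ + 9/v (d(Y, v) = 1*(-⅐) + 9/v = -⅐ + 9/v)
R(m) = 14
-80326/R(d(3, 10)) = -80326/14 = -80326*1/14 = -40163/7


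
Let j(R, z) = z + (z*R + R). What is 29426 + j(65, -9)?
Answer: 28897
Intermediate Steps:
j(R, z) = R + z + R*z (j(R, z) = z + (R*z + R) = z + (R + R*z) = R + z + R*z)
29426 + j(65, -9) = 29426 + (65 - 9 + 65*(-9)) = 29426 + (65 - 9 - 585) = 29426 - 529 = 28897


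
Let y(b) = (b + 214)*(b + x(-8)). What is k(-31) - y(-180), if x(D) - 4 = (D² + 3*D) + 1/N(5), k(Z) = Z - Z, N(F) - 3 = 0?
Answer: 13838/3 ≈ 4612.7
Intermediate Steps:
N(F) = 3 (N(F) = 3 + 0 = 3)
k(Z) = 0
x(D) = 13/3 + D² + 3*D (x(D) = 4 + ((D² + 3*D) + 1/3) = 4 + ((D² + 3*D) + ⅓) = 4 + (⅓ + D² + 3*D) = 13/3 + D² + 3*D)
y(b) = (214 + b)*(133/3 + b) (y(b) = (b + 214)*(b + (13/3 + (-8)² + 3*(-8))) = (214 + b)*(b + (13/3 + 64 - 24)) = (214 + b)*(b + 133/3) = (214 + b)*(133/3 + b))
k(-31) - y(-180) = 0 - (28462/3 + (-180)² + (775/3)*(-180)) = 0 - (28462/3 + 32400 - 46500) = 0 - 1*(-13838/3) = 0 + 13838/3 = 13838/3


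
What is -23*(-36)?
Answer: 828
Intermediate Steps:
-23*(-36) = -1*(-828) = 828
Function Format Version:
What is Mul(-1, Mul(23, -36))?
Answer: 828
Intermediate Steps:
Mul(-1, Mul(23, -36)) = Mul(-1, -828) = 828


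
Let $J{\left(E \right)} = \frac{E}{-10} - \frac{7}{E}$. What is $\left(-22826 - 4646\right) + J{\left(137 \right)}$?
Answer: $- \frac{37655479}{1370} \approx -27486.0$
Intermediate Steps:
$J{\left(E \right)} = - \frac{7}{E} - \frac{E}{10}$ ($J{\left(E \right)} = E \left(- \frac{1}{10}\right) - \frac{7}{E} = - \frac{E}{10} - \frac{7}{E} = - \frac{7}{E} - \frac{E}{10}$)
$\left(-22826 - 4646\right) + J{\left(137 \right)} = \left(-22826 - 4646\right) - \left(\frac{137}{10} + \frac{7}{137}\right) = -27472 - \frac{18839}{1370} = - \frac{37655479}{1370}$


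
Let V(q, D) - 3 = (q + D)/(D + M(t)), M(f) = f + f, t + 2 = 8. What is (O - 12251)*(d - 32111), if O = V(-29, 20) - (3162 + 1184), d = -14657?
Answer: 1552162691/2 ≈ 7.7608e+8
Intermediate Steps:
t = 6 (t = -2 + 8 = 6)
M(f) = 2*f
V(q, D) = 3 + (D + q)/(12 + D) (V(q, D) = 3 + (q + D)/(D + 2*6) = 3 + (D + q)/(D + 12) = 3 + (D + q)/(12 + D))
O = -138985/32 (O = (36 - 29 + 4*20)/(12 + 20) - (3162 + 1184) = (36 - 29 + 80)/32 - 1*4346 = (1/32)*87 - 4346 = 87/32 - 4346 = -138985/32 ≈ -4343.3)
(O - 12251)*(d - 32111) = (-138985/32 - 12251)*(-14657 - 32111) = -531017/32*(-46768) = 1552162691/2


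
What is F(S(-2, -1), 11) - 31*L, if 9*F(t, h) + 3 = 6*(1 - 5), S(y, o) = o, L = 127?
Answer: -3940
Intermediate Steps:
F(t, h) = -3 (F(t, h) = -⅓ + (6*(1 - 5))/9 = -⅓ + (6*(-4))/9 = -⅓ + (⅑)*(-24) = -⅓ - 8/3 = -3)
F(S(-2, -1), 11) - 31*L = -3 - 31*127 = -3 - 3937 = -3940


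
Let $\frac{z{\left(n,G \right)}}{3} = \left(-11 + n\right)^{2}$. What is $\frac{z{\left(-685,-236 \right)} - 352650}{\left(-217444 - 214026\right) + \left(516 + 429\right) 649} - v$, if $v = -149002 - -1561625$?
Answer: $- \frac{256863202607}{181835} \approx -1.4126 \cdot 10^{6}$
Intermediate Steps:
$z{\left(n,G \right)} = 3 \left(-11 + n\right)^{2}$
$v = 1412623$ ($v = -149002 + 1561625 = 1412623$)
$\frac{z{\left(-685,-236 \right)} - 352650}{\left(-217444 - 214026\right) + \left(516 + 429\right) 649} - v = \frac{3 \left(-11 - 685\right)^{2} - 352650}{\left(-217444 - 214026\right) + \left(516 + 429\right) 649} - 1412623 = \frac{3 \left(-696\right)^{2} - 352650}{\left(-217444 - 214026\right) + 945 \cdot 649} - 1412623 = \frac{3 \cdot 484416 - 352650}{-431470 + 613305} - 1412623 = \frac{1453248 - 352650}{181835} - 1412623 = 1100598 \cdot \frac{1}{181835} - 1412623 = \frac{1100598}{181835} - 1412623 = - \frac{256863202607}{181835}$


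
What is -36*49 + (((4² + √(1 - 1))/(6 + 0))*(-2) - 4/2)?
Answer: -5314/3 ≈ -1771.3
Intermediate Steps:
-36*49 + (((4² + √(1 - 1))/(6 + 0))*(-2) - 4/2) = -1764 + (((16 + √0)/6)*(-2) - 4*½) = -1764 + (((16 + 0)*(⅙))*(-2) - 2) = -1764 + ((16*(⅙))*(-2) - 2) = -1764 + ((8/3)*(-2) - 2) = -1764 + (-16/3 - 2) = -1764 - 22/3 = -5314/3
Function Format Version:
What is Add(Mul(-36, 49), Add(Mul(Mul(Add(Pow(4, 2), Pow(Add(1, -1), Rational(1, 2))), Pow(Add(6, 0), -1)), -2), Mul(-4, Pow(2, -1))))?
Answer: Rational(-5314, 3) ≈ -1771.3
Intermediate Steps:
Add(Mul(-36, 49), Add(Mul(Mul(Add(Pow(4, 2), Pow(Add(1, -1), Rational(1, 2))), Pow(Add(6, 0), -1)), -2), Mul(-4, Pow(2, -1)))) = Add(-1764, Add(Mul(Mul(Add(16, Pow(0, Rational(1, 2))), Pow(6, -1)), -2), Mul(-4, Rational(1, 2)))) = Add(-1764, Add(Mul(Mul(Add(16, 0), Rational(1, 6)), -2), -2)) = Add(-1764, Add(Mul(Mul(16, Rational(1, 6)), -2), -2)) = Add(-1764, Add(Mul(Rational(8, 3), -2), -2)) = Add(-1764, Add(Rational(-16, 3), -2)) = Add(-1764, Rational(-22, 3)) = Rational(-5314, 3)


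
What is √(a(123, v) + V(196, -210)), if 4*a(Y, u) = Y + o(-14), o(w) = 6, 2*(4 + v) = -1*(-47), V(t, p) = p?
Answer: 3*I*√79/2 ≈ 13.332*I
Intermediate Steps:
v = 39/2 (v = -4 + (-1*(-47))/2 = -4 + (½)*47 = -4 + 47/2 = 39/2 ≈ 19.500)
a(Y, u) = 3/2 + Y/4 (a(Y, u) = (Y + 6)/4 = (6 + Y)/4 = 3/2 + Y/4)
√(a(123, v) + V(196, -210)) = √((3/2 + (¼)*123) - 210) = √((3/2 + 123/4) - 210) = √(129/4 - 210) = √(-711/4) = 3*I*√79/2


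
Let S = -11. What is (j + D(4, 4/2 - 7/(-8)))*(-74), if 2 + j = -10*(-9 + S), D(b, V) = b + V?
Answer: -60643/4 ≈ -15161.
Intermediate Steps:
D(b, V) = V + b
j = 198 (j = -2 - 10*(-9 - 11) = -2 - 10*(-20) = -2 + 200 = 198)
(j + D(4, 4/2 - 7/(-8)))*(-74) = (198 + ((4/2 - 7/(-8)) + 4))*(-74) = (198 + ((4*(½) - 7*(-⅛)) + 4))*(-74) = (198 + ((2 + 7/8) + 4))*(-74) = (198 + (23/8 + 4))*(-74) = (198 + 55/8)*(-74) = (1639/8)*(-74) = -60643/4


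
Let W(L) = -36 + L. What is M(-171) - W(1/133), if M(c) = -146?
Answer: -14631/133 ≈ -110.01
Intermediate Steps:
M(-171) - W(1/133) = -146 - (-36 + 1/133) = -146 - 1*(-4787/133) = -146 + 4787/133 = -14631/133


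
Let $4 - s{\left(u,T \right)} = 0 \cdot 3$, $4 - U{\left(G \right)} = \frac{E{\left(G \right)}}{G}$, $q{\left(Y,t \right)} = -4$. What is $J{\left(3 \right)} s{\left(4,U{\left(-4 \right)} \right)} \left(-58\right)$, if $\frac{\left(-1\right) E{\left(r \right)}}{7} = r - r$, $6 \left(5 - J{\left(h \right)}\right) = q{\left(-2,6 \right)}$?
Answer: $- \frac{3944}{3} \approx -1314.7$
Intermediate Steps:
$J{\left(h \right)} = \frac{17}{3}$ ($J{\left(h \right)} = 5 - - \frac{2}{3} = 5 + \frac{2}{3} = \frac{17}{3}$)
$E{\left(r \right)} = 0$ ($E{\left(r \right)} = - 7 \left(r - r\right) = \left(-7\right) 0 = 0$)
$U{\left(G \right)} = 4$ ($U{\left(G \right)} = 4 - \frac{0}{G} = 4 - 0 = 4 + 0 = 4$)
$s{\left(u,T \right)} = 4$ ($s{\left(u,T \right)} = 4 - 0 \cdot 3 = 4 - 0 = 4 + 0 = 4$)
$J{\left(3 \right)} s{\left(4,U{\left(-4 \right)} \right)} \left(-58\right) = \frac{17}{3} \cdot 4 \left(-58\right) = \frac{68}{3} \left(-58\right) = - \frac{3944}{3}$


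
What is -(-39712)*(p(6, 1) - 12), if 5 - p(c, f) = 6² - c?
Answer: -1469344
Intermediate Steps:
p(c, f) = -31 + c (p(c, f) = 5 - (6² - c) = 5 - (36 - c) = 5 + (-36 + c) = -31 + c)
-(-39712)*(p(6, 1) - 12) = -(-39712)*((-31 + 6) - 12) = -(-39712)*(-25 - 12) = -(-39712)*(-37) = -4964*296 = -1469344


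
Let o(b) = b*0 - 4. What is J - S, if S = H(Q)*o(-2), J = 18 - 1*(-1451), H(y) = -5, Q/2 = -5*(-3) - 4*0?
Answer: 1449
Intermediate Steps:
Q = 30 (Q = 2*(-5*(-3) - 4*0) = 2*(15 + 0) = 2*15 = 30)
o(b) = -4 (o(b) = 0 - 4 = -4)
J = 1469 (J = 18 + 1451 = 1469)
S = 20 (S = -5*(-4) = 20)
J - S = 1469 - 1*20 = 1469 - 20 = 1449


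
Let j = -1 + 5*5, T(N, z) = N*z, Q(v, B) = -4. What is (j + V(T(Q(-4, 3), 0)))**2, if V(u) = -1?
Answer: 529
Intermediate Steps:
j = 24 (j = -1 + 25 = 24)
(j + V(T(Q(-4, 3), 0)))**2 = (24 - 1)**2 = 23**2 = 529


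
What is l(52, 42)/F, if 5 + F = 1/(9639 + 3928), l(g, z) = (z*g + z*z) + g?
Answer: -27134000/33917 ≈ -800.01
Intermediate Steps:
l(g, z) = g + z**2 + g*z (l(g, z) = (g*z + z**2) + g = (z**2 + g*z) + g = g + z**2 + g*z)
F = -67834/13567 (F = -5 + 1/(9639 + 3928) = -5 + 1/13567 = -67834/13567 ≈ -4.9999)
l(52, 42)/F = (52 + 42**2 + 52*42)/(-67834/13567) = (52 + 1764 + 2184)*(-13567/67834) = 4000*(-13567/67834) = -27134000/33917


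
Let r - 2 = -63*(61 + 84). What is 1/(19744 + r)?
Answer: 1/10611 ≈ 9.4242e-5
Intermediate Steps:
r = -9133 (r = 2 - 63*(61 + 84) = 2 - 63*145 = 2 - 9135 = -9133)
1/(19744 + r) = 1/(19744 - 9133) = 1/10611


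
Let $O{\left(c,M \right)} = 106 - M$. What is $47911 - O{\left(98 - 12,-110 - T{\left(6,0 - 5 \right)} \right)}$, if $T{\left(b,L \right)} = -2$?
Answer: $47697$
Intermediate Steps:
$47911 - O{\left(98 - 12,-110 - T{\left(6,0 - 5 \right)} \right)} = 47911 - \left(106 - \left(-110 - -2\right)\right) = 47911 - \left(106 - \left(-110 + 2\right)\right) = 47911 - \left(106 - -108\right) = 47911 - \left(106 + 108\right) = 47911 - 214 = 47697$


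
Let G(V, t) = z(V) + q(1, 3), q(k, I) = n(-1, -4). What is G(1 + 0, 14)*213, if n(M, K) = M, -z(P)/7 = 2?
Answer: -3195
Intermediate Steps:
z(P) = -14 (z(P) = -7*2 = -14)
q(k, I) = -1
G(V, t) = -15 (G(V, t) = -14 - 1 = -15)
G(1 + 0, 14)*213 = -15*213 = -3195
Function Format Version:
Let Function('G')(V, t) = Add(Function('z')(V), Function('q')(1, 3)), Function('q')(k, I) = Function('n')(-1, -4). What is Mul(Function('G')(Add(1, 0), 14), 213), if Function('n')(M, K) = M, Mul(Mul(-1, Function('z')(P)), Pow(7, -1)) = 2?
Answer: -3195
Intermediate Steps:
Function('z')(P) = -14 (Function('z')(P) = Mul(-7, 2) = -14)
Function('q')(k, I) = -1
Function('G')(V, t) = -15 (Function('G')(V, t) = Add(-14, -1) = -15)
Mul(Function('G')(Add(1, 0), 14), 213) = Mul(-15, 213) = -3195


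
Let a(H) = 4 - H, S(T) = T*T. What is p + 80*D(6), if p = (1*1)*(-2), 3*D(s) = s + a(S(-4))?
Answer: -162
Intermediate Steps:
S(T) = T²
D(s) = -4 + s/3 (D(s) = (s + (4 - 1*(-4)²))/3 = (s + (4 - 1*16))/3 = (s + (4 - 16))/3 = (s - 12)/3 = (-12 + s)/3 = -4 + s/3)
p = -2 (p = 1*(-2) = -2)
p + 80*D(6) = -2 + 80*(-4 + (⅓)*6) = -2 + 80*(-4 + 2) = -2 + 80*(-2) = -2 - 160 = -162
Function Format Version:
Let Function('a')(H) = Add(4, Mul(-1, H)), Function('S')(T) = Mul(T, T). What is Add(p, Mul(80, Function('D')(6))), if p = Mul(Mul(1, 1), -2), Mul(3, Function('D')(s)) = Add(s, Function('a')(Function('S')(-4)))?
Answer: -162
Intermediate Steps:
Function('S')(T) = Pow(T, 2)
Function('D')(s) = Add(-4, Mul(Rational(1, 3), s)) (Function('D')(s) = Mul(Rational(1, 3), Add(s, Add(4, Mul(-1, Pow(-4, 2))))) = Mul(Rational(1, 3), Add(s, Add(4, Mul(-1, 16)))) = Mul(Rational(1, 3), Add(s, Add(4, -16))) = Mul(Rational(1, 3), Add(s, -12)) = Mul(Rational(1, 3), Add(-12, s)) = Add(-4, Mul(Rational(1, 3), s)))
p = -2 (p = Mul(1, -2) = -2)
Add(p, Mul(80, Function('D')(6))) = Add(-2, Mul(80, Add(-4, Mul(Rational(1, 3), 6)))) = Add(-2, Mul(80, Add(-4, 2))) = Add(-2, Mul(80, -2)) = Add(-2, -160) = -162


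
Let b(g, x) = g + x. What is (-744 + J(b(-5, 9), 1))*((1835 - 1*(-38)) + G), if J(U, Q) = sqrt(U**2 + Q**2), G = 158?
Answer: -1511064 + 2031*sqrt(17) ≈ -1.5027e+6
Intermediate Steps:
J(U, Q) = sqrt(Q**2 + U**2)
(-744 + J(b(-5, 9), 1))*((1835 - 1*(-38)) + G) = (-744 + sqrt(1**2 + (-5 + 9)**2))*((1835 - 1*(-38)) + 158) = (-744 + sqrt(1 + 4**2))*((1835 + 38) + 158) = (-744 + sqrt(1 + 16))*(1873 + 158) = (-744 + sqrt(17))*2031 = -1511064 + 2031*sqrt(17)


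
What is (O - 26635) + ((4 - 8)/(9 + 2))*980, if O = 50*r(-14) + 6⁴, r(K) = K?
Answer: -290349/11 ≈ -26395.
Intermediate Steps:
O = 596 (O = 50*(-14) + 6⁴ = -700 + 1296 = 596)
(O - 26635) + ((4 - 8)/(9 + 2))*980 = (596 - 26635) + ((4 - 8)/(9 + 2))*980 = -26039 - 4/11*980 = -26039 - 3920/11 = -290349/11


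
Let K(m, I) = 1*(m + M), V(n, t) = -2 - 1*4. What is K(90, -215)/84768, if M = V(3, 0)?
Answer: 7/7064 ≈ 0.00099094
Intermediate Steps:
V(n, t) = -6 (V(n, t) = -2 - 4 = -6)
M = -6
K(m, I) = -6 + m (K(m, I) = 1*(m - 6) = 1*(-6 + m) = -6 + m)
K(90, -215)/84768 = (-6 + 90)/84768 = 84*(1/84768) = 7/7064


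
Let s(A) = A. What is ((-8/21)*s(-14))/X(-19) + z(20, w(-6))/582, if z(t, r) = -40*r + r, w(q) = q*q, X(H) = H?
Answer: -14890/5529 ≈ -2.6931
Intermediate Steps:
w(q) = q²
z(t, r) = -39*r
((-8/21)*s(-14))/X(-19) + z(20, w(-6))/582 = (-8/21*(-14))/(-19) - 39*(-6)²/582 = (-8*1/21*(-14))*(-1/19) - 39*36*(1/582) = -8/21*(-14)*(-1/19) - 1404*1/582 = (16/3)*(-1/19) - 234/97 = -16/57 - 234/97 = -14890/5529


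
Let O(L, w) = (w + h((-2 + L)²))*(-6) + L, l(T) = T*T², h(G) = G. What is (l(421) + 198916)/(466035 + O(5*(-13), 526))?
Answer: 74817377/435880 ≈ 171.65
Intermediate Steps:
l(T) = T³
O(L, w) = L - 6*w - 6*(-2 + L)² (O(L, w) = (w + (-2 + L)²)*(-6) + L = (-6*w - 6*(-2 + L)²) + L = L - 6*w - 6*(-2 + L)²)
(l(421) + 198916)/(466035 + O(5*(-13), 526)) = (421³ + 198916)/(466035 + (5*(-13) - 6*526 - 6*(-2 + 5*(-13))²)) = (74618461 + 198916)/(466035 + (-65 - 3156 - 6*(-2 - 65)²)) = 74817377/(466035 + (-65 - 3156 - 6*(-67)²)) = 74817377/(466035 + (-65 - 3156 - 6*4489)) = 74817377/(466035 + (-65 - 3156 - 26934)) = 74817377/(466035 - 30155) = 74817377/435880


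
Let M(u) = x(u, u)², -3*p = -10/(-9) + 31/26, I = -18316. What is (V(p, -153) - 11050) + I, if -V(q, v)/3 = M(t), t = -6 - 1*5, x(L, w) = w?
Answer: -29729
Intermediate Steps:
p = -539/702 (p = -(-10/(-9) + 31/26)/3 = -(-10*(-⅑) + 31*(1/26))/3 = -(10/9 + 31/26)/3 = -⅓*539/234 = -539/702 ≈ -0.76781)
t = -11 (t = -6 - 5 = -11)
M(u) = u²
V(q, v) = -363 (V(q, v) = -3*(-11)² = -3*121 = -363)
(V(p, -153) - 11050) + I = (-363 - 11050) - 18316 = -11413 - 18316 = -29729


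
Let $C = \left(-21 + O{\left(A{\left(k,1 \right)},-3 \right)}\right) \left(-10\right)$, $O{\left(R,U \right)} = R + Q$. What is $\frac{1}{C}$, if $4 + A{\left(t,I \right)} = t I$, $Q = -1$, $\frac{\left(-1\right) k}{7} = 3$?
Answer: $\frac{1}{470} \approx 0.0021277$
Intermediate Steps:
$k = -21$ ($k = \left(-7\right) 3 = -21$)
$A{\left(t,I \right)} = -4 + I t$ ($A{\left(t,I \right)} = -4 + t I = -4 + I t$)
$O{\left(R,U \right)} = -1 + R$ ($O{\left(R,U \right)} = R - 1 = -1 + R$)
$C = 470$ ($C = \left(-21 + \left(-1 + \left(-4 + 1 \left(-21\right)\right)\right)\right) \left(-10\right) = \left(-21 - 26\right) \left(-10\right) = \left(-47\right) \left(-10\right) = 470$)
$\frac{1}{C} = \frac{1}{470}$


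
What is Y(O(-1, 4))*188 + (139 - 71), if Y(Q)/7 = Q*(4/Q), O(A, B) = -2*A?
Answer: 5332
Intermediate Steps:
Y(Q) = 28 (Y(Q) = 7*(Q*(4/Q)) = 7*4 = 28)
Y(O(-1, 4))*188 + (139 - 71) = 28*188 + (139 - 71) = 5264 + 68 = 5332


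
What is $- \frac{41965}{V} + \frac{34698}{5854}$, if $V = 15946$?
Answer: $\frac{21973657}{6667706} \approx 3.2955$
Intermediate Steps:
$- \frac{41965}{V} + \frac{34698}{5854} = - \frac{41965}{15946} + \frac{34698}{5854} = \left(-41965\right) \frac{1}{15946} + 34698 \cdot \frac{1}{5854} = - \frac{5995}{2278} + \frac{17349}{2927} = \frac{21973657}{6667706}$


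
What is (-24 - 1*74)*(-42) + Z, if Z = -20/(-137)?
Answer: 563912/137 ≈ 4116.1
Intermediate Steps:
Z = 20/137 (Z = -20*(-1/137) = 20/137 ≈ 0.14599)
(-24 - 1*74)*(-42) + Z = (-24 - 1*74)*(-42) + 20/137 = (-24 - 74)*(-42) + 20/137 = -98*(-42) + 20/137 = 4116 + 20/137 = 563912/137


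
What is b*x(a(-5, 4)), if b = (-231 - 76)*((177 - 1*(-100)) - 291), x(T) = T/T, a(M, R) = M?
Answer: 4298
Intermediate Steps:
x(T) = 1
b = 4298 (b = -307*((177 + 100) - 291) = -307*(277 - 291) = -307*(-14) = 4298)
b*x(a(-5, 4)) = 4298*1 = 4298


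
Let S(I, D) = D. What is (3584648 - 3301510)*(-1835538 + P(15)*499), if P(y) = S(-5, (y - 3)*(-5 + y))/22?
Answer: -5708338988964/11 ≈ -5.1894e+11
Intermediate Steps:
P(y) = (-5 + y)*(-3 + y)/22 (P(y) = ((y - 3)*(-5 + y))/22 = ((-3 + y)*(-5 + y))*(1/22) = ((-5 + y)*(-3 + y))*(1/22) = (-5 + y)*(-3 + y)/22)
(3584648 - 3301510)*(-1835538 + P(15)*499) = (3584648 - 3301510)*(-1835538 + (15/22 - 4/11*15 + (1/22)*15²)*499) = 283138*(-1835538 + (15/22 - 60/11 + (1/22)*225)*499) = 283138*(-1835538 + (15/22 - 60/11 + 225/22)*499) = 283138*(-1835538 + (60/11)*499) = 283138*(-1835538 + 29940/11) = 283138*(-20160978/11) = -5708338988964/11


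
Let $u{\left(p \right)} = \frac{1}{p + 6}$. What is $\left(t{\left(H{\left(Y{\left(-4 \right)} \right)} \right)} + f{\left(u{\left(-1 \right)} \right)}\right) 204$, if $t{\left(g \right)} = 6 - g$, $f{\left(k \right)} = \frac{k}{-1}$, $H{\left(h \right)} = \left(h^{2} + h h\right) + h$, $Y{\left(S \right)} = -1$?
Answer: $\frac{4896}{5} \approx 979.2$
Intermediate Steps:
$u{\left(p \right)} = \frac{1}{6 + p}$
$H{\left(h \right)} = h + 2 h^{2}$ ($H{\left(h \right)} = \left(h^{2} + h^{2}\right) + h = 2 h^{2} + h = h + 2 h^{2}$)
$f{\left(k \right)} = - k$ ($f{\left(k \right)} = k \left(-1\right) = - k$)
$\left(t{\left(H{\left(Y{\left(-4 \right)} \right)} \right)} + f{\left(u{\left(-1 \right)} \right)}\right) 204 = \left(\left(6 - - (1 + 2 \left(-1\right))\right) - \frac{1}{6 - 1}\right) 204 = \left(\left(6 - - (1 - 2)\right) - \frac{1}{5}\right) 204 = \left(\left(6 - \left(-1\right) \left(-1\right)\right) - \frac{1}{5}\right) 204 = \left(\left(6 - 1\right) - \frac{1}{5}\right) 204 = \left(5 - \frac{1}{5}\right) 204 = \frac{24}{5} \cdot 204 = \frac{4896}{5}$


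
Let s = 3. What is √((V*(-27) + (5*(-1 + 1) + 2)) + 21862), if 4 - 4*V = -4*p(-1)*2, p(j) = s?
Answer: 85*√3 ≈ 147.22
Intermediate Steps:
p(j) = 3
V = 7 (V = 1 - (-4*3)*2/4 = 1 - (-3)*2 = 1 - ¼*(-24) = 1 + 6 = 7)
√((V*(-27) + (5*(-1 + 1) + 2)) + 21862) = √((7*(-27) + (5*(-1 + 1) + 2)) + 21862) = √((-189 + (5*0 + 2)) + 21862) = √((-189 + (0 + 2)) + 21862) = √((-189 + 2) + 21862) = √(-187 + 21862) = √21675 = 85*√3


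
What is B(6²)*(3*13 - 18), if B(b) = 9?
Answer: 189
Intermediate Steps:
B(6²)*(3*13 - 18) = 9*(3*13 - 18) = 9*(39 - 18) = 9*21 = 189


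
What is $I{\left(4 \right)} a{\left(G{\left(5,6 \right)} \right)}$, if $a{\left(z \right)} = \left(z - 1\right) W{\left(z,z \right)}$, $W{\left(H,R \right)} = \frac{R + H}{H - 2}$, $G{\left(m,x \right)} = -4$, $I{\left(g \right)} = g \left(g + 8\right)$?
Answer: $-320$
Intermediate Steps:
$I{\left(g \right)} = g \left(8 + g\right)$
$W{\left(H,R \right)} = \frac{H + R}{-2 + H}$
$a{\left(z \right)} = \frac{2 z \left(-1 + z\right)}{-2 + z}$ ($a{\left(z \right)} = \left(z - 1\right) \frac{z + z}{-2 + z} = \left(-1 + z\right) \frac{2 z}{-2 + z} = \frac{2 z \left(-1 + z\right)}{-2 + z}$)
$I{\left(4 \right)} a{\left(G{\left(5,6 \right)} \right)} = 4 \left(8 + 4\right) 2 \left(-4\right) \frac{1}{-2 - 4} \left(-1 - 4\right) = 4 \cdot 12 \cdot 2 \left(-4\right) \frac{1}{-6} \left(-5\right) = 48 \cdot 2 \left(-4\right) \left(- \frac{1}{6}\right) \left(-5\right) = 48 \left(- \frac{20}{3}\right) = -320$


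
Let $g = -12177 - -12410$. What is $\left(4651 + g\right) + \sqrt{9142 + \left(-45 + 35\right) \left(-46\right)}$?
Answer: $4884 + \sqrt{9602} \approx 4982.0$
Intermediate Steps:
$g = 233$ ($g = -12177 + 12410 = 233$)
$\left(4651 + g\right) + \sqrt{9142 + \left(-45 + 35\right) \left(-46\right)} = \left(4651 + 233\right) + \sqrt{9142 + \left(-45 + 35\right) \left(-46\right)} = 4884 + \sqrt{9142 - -460} = 4884 + \sqrt{9142 + 460} = 4884 + \sqrt{9602}$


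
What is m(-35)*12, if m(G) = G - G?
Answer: 0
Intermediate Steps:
m(G) = 0
m(-35)*12 = 0*12 = 0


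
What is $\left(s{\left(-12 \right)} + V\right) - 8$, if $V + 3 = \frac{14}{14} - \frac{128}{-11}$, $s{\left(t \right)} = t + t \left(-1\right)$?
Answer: $\frac{18}{11} \approx 1.6364$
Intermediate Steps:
$s{\left(t \right)} = 0$ ($s{\left(t \right)} = t - t = 0$)
$V = \frac{106}{11}$ ($V = -3 + \left(\frac{14}{14} - \frac{128}{-11}\right) = -3 + \left(14 \cdot \frac{1}{14} - - \frac{128}{11}\right) = -3 + \left(1 + \frac{128}{11}\right) = -3 + \frac{139}{11} = \frac{106}{11} \approx 9.6364$)
$\left(s{\left(-12 \right)} + V\right) - 8 = \left(0 + \frac{106}{11}\right) - 8 = \frac{106}{11} - 8 = \frac{18}{11}$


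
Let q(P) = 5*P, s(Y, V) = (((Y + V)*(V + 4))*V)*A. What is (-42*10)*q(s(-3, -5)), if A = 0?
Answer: 0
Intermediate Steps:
s(Y, V) = 0 (s(Y, V) = (((Y + V)*(V + 4))*V)*0 = (((V + Y)*(4 + V))*V)*0 = (((4 + V)*(V + Y))*V)*0 = (V*(4 + V)*(V + Y))*0 = 0)
(-42*10)*q(s(-3, -5)) = (-42*10)*(5*0) = -420*0 = 0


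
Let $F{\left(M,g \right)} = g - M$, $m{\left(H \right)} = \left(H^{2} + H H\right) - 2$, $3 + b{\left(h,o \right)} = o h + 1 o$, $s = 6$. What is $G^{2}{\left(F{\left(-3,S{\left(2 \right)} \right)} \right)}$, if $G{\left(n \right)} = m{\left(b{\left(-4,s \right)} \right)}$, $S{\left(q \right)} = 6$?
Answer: $774400$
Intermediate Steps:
$b{\left(h,o \right)} = -3 + o + h o$ ($b{\left(h,o \right)} = -3 + \left(o h + 1 o\right) = -3 + \left(h o + o\right) = -3 + \left(o + h o\right) = -3 + o + h o$)
$m{\left(H \right)} = -2 + 2 H^{2}$ ($m{\left(H \right)} = \left(H^{2} + H^{2}\right) - 2 = 2 H^{2} - 2 = -2 + 2 H^{2}$)
$G{\left(n \right)} = 880$ ($G{\left(n \right)} = -2 + 2 \left(-3 + 6 - 24\right)^{2} = -2 + 2 \left(-21\right)^{2} = -2 + 2 \cdot 441 = -2 + 882 = 880$)
$G^{2}{\left(F{\left(-3,S{\left(2 \right)} \right)} \right)} = 880^{2} = 774400$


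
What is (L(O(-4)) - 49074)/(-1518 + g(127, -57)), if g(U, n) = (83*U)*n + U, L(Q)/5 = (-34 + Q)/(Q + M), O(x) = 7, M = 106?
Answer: 5545497/68051764 ≈ 0.081489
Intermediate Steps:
L(Q) = 5*(-34 + Q)/(106 + Q) (L(Q) = 5*((-34 + Q)/(Q + 106)) = 5*((-34 + Q)/(106 + Q)) = 5*(-34 + Q)/(106 + Q))
g(U, n) = U + 83*U*n (g(U, n) = 83*U*n + U = U + 83*U*n)
(L(O(-4)) - 49074)/(-1518 + g(127, -57)) = (5*(-34 + 7)/(106 + 7) - 49074)/(-1518 + 127*(1 + 83*(-57))) = (5*(-27)/113 - 49074)/(-1518 + 127*(1 - 4731)) = (5*(1/113)*(-27) - 49074)/(-1518 + 127*(-4730)) = (-135/113 - 49074)/(-1518 - 600710) = -5545497/113/(-602228) = -5545497/113*(-1/602228) = 5545497/68051764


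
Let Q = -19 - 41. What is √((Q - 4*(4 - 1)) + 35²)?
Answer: √1153 ≈ 33.956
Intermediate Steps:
Q = -60
√((Q - 4*(4 - 1)) + 35²) = √((-60 - 4*(4 - 1)) + 35²) = √((-60 - 4*3) + 1225) = √((-60 - 12) + 1225) = √(-72 + 1225) = √1153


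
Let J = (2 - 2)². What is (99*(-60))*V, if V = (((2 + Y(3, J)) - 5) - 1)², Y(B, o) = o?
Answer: -95040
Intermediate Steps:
J = 0 (J = 0² = 0)
V = 16 (V = (((2 + 0) - 5) - 1)² = ((2 - 5) - 1)² = (-3 - 1)² = (-4)² = 16)
(99*(-60))*V = (99*(-60))*16 = -5940*16 = -95040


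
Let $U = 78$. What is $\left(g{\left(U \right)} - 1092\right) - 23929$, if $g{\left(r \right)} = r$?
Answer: $-24943$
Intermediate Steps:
$\left(g{\left(U \right)} - 1092\right) - 23929 = \left(78 - 1092\right) - 23929 = -1014 - 23929 = -24943$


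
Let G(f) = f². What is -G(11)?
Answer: -121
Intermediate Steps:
-G(11) = -1*11² = -1*121 = -121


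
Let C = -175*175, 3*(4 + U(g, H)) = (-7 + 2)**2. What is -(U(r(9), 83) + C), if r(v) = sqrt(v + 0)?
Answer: 91862/3 ≈ 30621.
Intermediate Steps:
r(v) = sqrt(v)
U(g, H) = 13/3 (U(g, H) = -4 + (-7 + 2)**2/3 = -4 + (1/3)*(-5)**2 = -4 + (1/3)*25 = -4 + 25/3 = 13/3)
C = -30625
-(U(r(9), 83) + C) = -(13/3 - 30625) = -1*(-91862/3) = 91862/3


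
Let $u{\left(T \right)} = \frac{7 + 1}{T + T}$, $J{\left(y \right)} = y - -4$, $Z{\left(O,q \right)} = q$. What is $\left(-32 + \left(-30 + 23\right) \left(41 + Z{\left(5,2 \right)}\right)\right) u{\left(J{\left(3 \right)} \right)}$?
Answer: $- \frac{1332}{7} \approx -190.29$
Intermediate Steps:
$J{\left(y \right)} = 4 + y$ ($J{\left(y \right)} = y + 4 = 4 + y$)
$u{\left(T \right)} = \frac{4}{T}$ ($u{\left(T \right)} = \frac{8}{2 T} = 8 \frac{1}{2 T} = \frac{4}{T}$)
$\left(-32 + \left(-30 + 23\right) \left(41 + Z{\left(5,2 \right)}\right)\right) u{\left(J{\left(3 \right)} \right)} = \left(-32 + \left(-30 + 23\right) \left(41 + 2\right)\right) \frac{4}{4 + 3} = \left(-32 - 301\right) \frac{4}{7} = \left(-32 - 301\right) 4 \cdot \frac{1}{7} = \left(-333\right) \frac{4}{7} = - \frac{1332}{7}$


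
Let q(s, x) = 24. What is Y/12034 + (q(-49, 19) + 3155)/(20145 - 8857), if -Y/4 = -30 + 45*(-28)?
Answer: 2838299/3995288 ≈ 0.71041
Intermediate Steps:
Y = 5160 (Y = -4*(-30 + 45*(-28)) = -4*(-30 - 1260) = -4*(-1290) = 5160)
Y/12034 + (q(-49, 19) + 3155)/(20145 - 8857) = 5160/12034 + (24 + 3155)/(20145 - 8857) = 5160*(1/12034) + 3179/11288 = 2580/6017 + 3179*(1/11288) = 2580/6017 + 187/664 = 2838299/3995288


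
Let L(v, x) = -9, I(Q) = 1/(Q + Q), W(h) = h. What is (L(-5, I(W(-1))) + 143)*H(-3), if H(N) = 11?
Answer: 1474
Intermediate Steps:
I(Q) = 1/(2*Q)
(L(-5, I(W(-1))) + 143)*H(-3) = (-9 + 143)*11 = 134*11 = 1474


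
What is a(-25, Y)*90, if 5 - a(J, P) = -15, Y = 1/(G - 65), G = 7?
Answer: 1800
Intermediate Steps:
Y = -1/58 (Y = 1/(7 - 65) = 1/(-58) = -1/58 ≈ -0.017241)
a(J, P) = 20 (a(J, P) = 5 - 1*(-15) = 5 + 15 = 20)
a(-25, Y)*90 = 20*90 = 1800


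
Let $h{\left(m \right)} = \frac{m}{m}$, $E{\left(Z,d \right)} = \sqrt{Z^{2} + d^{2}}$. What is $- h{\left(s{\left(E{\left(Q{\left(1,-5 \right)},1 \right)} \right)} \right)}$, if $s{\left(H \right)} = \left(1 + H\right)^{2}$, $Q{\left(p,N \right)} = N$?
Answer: $-1$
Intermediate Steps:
$h{\left(m \right)} = 1$
$- h{\left(s{\left(E{\left(Q{\left(1,-5 \right)},1 \right)} \right)} \right)} = \left(-1\right) 1 = -1$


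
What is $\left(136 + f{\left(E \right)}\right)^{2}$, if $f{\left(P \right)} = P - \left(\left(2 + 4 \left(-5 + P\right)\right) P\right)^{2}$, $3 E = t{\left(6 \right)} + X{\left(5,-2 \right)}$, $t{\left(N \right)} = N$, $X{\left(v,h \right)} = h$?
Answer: $\frac{143520400}{6561} \approx 21875.0$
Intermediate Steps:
$E = \frac{4}{3}$ ($E = \frac{6 - 2}{3} = \frac{1}{3} \cdot 4 = \frac{4}{3} \approx 1.3333$)
$f{\left(P \right)} = P - P^{2} \left(-18 + 4 P\right)^{2}$ ($f{\left(P \right)} = P - \left(\left(2 + \left(-20 + 4 P\right)\right) P\right)^{2} = P - \left(\left(-18 + 4 P\right) P\right)^{2} = P - \left(P \left(-18 + 4 P\right)\right)^{2} = P - P^{2} \left(-18 + 4 P\right)^{2}$)
$\left(136 + f{\left(E \right)}\right)^{2} = \left(136 + \left(\frac{4}{3} - 4 \left(\frac{4}{3}\right)^{2} \left(-9 + 2 \cdot \frac{4}{3}\right)^{2}\right)\right)^{2} = \left(136 + \left(\frac{4}{3} - \frac{64 \left(-9 + \frac{8}{3}\right)^{2}}{9}\right)\right)^{2} = \left(136 + \left(\frac{4}{3} - \frac{64 \left(- \frac{19}{3}\right)^{2}}{9}\right)\right)^{2} = \left(136 + \left(\frac{4}{3} - \frac{64}{9} \cdot \frac{361}{9}\right)\right)^{2} = \left(136 + \left(\frac{4}{3} - \frac{23104}{81}\right)\right)^{2} = \left(136 - \frac{22996}{81}\right)^{2} = \left(- \frac{11980}{81}\right)^{2} = \frac{143520400}{6561}$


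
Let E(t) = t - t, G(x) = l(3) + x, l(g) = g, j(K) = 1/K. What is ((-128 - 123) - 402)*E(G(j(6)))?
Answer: 0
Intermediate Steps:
j(K) = 1/K
G(x) = 3 + x
E(t) = 0
((-128 - 123) - 402)*E(G(j(6))) = ((-128 - 123) - 402)*0 = (-251 - 402)*0 = -653*0 = 0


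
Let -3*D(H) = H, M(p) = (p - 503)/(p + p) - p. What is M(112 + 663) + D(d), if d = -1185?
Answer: -294364/775 ≈ -379.82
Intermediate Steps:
M(p) = -p + (-503 + p)/(2*p) (M(p) = (-503 + p)/((2*p)) - p = (-503 + p)*(1/(2*p)) - p = (-503 + p)/(2*p) - p = -p + (-503 + p)/(2*p))
D(H) = -H/3
M(112 + 663) + D(d) = (½ - (112 + 663) - 503/(2*(112 + 663))) - ⅓*(-1185) = (½ - 1*775 - 503/2/775) + 395 = (½ - 775 - 503/2*1/775) + 395 = (½ - 775 - 503/1550) + 395 = -600489/775 + 395 = -294364/775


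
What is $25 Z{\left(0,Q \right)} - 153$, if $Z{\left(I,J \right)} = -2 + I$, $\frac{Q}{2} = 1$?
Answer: $-203$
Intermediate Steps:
$Q = 2$ ($Q = 2 \cdot 1 = 2$)
$25 Z{\left(0,Q \right)} - 153 = 25 \left(-2 + 0\right) - 153 = 25 \left(-2\right) - 153 = -50 - 153 = -203$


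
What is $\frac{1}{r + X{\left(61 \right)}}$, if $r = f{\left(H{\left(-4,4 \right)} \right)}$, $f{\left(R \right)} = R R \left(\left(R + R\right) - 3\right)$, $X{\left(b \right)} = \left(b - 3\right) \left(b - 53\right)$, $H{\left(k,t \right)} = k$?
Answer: $\frac{1}{288} \approx 0.0034722$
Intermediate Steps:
$X{\left(b \right)} = \left(-53 + b\right) \left(-3 + b\right)$ ($X{\left(b \right)} = \left(-3 + b\right) \left(-53 + b\right) = \left(-53 + b\right) \left(-3 + b\right)$)
$f{\left(R \right)} = R^{2} \left(-3 + 2 R\right)$ ($f{\left(R \right)} = R^{2} \left(2 R - 3\right) = R^{2} \left(-3 + 2 R\right)$)
$r = -176$ ($r = \left(-4\right)^{2} \left(-3 + 2 \left(-4\right)\right) = 16 \left(-3 - 8\right) = 16 \left(-11\right) = -176$)
$\frac{1}{r + X{\left(61 \right)}} = \frac{1}{-176 + \left(159 + 61^{2} - 3416\right)} = \frac{1}{-176 + \left(159 + 3721 - 3416\right)} = \frac{1}{-176 + 464} = \frac{1}{288}$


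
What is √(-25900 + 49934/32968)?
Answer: I*√1759298718593/8242 ≈ 160.93*I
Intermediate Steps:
√(-25900 + 49934/32968) = √(-25900 + 49934*(1/32968)) = √(-25900 + 24967/16484) = √(-426910633/16484) = I*√1759298718593/8242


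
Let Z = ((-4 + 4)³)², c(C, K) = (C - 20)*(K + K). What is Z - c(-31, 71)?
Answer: 7242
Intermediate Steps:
c(C, K) = 2*K*(-20 + C) (c(C, K) = (-20 + C)*(2*K) = 2*K*(-20 + C))
Z = 0 (Z = (0³)² = 0² = 0)
Z - c(-31, 71) = 0 - 2*71*(-20 - 31) = 0 - 2*71*(-51) = 0 - 1*(-7242) = 0 + 7242 = 7242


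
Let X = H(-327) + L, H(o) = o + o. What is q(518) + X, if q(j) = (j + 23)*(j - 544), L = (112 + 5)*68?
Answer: -6764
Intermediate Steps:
H(o) = 2*o
L = 7956 (L = 117*68 = 7956)
q(j) = (-544 + j)*(23 + j) (q(j) = (23 + j)*(-544 + j) = (-544 + j)*(23 + j))
X = 7302 (X = 2*(-327) + 7956 = -654 + 7956 = 7302)
q(518) + X = (-12512 + 518² - 521*518) + 7302 = (-12512 + 268324 - 269878) + 7302 = -14066 + 7302 = -6764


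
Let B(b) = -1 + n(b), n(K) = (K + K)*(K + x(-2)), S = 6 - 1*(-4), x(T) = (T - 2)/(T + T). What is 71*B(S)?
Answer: 15549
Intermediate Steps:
x(T) = (-2 + T)/(2*T) (x(T) = (-2 + T)/((2*T)) = (-2 + T)*(1/(2*T)) = (-2 + T)/(2*T))
S = 10 (S = 6 + 4 = 10)
n(K) = 2*K*(1 + K) (n(K) = (K + K)*(K + (½)*(-2 - 2)/(-2)) = (2*K)*(K + (½)*(-½)*(-4)) = (2*K)*(K + 1) = (2*K)*(1 + K) = 2*K*(1 + K))
B(b) = -1 + 2*b*(1 + b)
71*B(S) = 71*(-1 + 2*10*(1 + 10)) = 71*(-1 + 2*10*11) = 71*(-1 + 220) = 71*219 = 15549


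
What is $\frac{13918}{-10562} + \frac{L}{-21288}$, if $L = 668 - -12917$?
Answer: $- \frac{219885577}{112421928} \approx -1.9559$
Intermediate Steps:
$L = 13585$ ($L = 668 + 12917 = 13585$)
$\frac{13918}{-10562} + \frac{L}{-21288} = \frac{13918}{-10562} + \frac{13585}{-21288} = 13918 \left(- \frac{1}{10562}\right) + 13585 \left(- \frac{1}{21288}\right) = - \frac{6959}{5281} - \frac{13585}{21288} = - \frac{219885577}{112421928}$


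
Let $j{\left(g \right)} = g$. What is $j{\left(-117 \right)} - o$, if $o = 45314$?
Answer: $-45431$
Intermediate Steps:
$j{\left(-117 \right)} - o = -117 - 45314 = -45431$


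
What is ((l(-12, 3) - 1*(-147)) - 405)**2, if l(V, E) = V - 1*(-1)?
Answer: 72361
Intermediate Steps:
l(V, E) = 1 + V (l(V, E) = V + 1 = 1 + V)
((l(-12, 3) - 1*(-147)) - 405)**2 = (((1 - 12) - 1*(-147)) - 405)**2 = ((-11 + 147) - 405)**2 = (136 - 405)**2 = (-269)**2 = 72361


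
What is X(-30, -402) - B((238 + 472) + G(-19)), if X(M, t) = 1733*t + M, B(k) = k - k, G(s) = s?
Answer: -696696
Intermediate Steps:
B(k) = 0
X(M, t) = M + 1733*t
X(-30, -402) - B((238 + 472) + G(-19)) = (-30 + 1733*(-402)) - 1*0 = (-30 - 696666) + 0 = -696696 + 0 = -696696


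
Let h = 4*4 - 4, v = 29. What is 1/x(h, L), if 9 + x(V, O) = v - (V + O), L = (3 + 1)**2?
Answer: -1/8 ≈ -0.12500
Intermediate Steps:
h = 12 (h = 16 - 4 = 12)
L = 16 (L = 4**2 = 16)
x(V, O) = 20 - O - V (x(V, O) = -9 + (29 - (V + O)) = -9 + (29 - (O + V)) = -9 + (29 + (-O - V)) = -9 + (29 - O - V) = 20 - O - V)
1/x(h, L) = 1/(20 - 1*16 - 1*12) = 1/(20 - 16 - 12) = 1/(-8) = -1/8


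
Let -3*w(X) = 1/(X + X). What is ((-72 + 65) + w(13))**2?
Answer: 299209/6084 ≈ 49.180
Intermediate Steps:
w(X) = -1/(6*X) (w(X) = -1/(3*(X + X)) = -1/(2*X)/3 = -1/(6*X))
((-72 + 65) + w(13))**2 = ((-72 + 65) - 1/6/13)**2 = (-7 - 1/6*1/13)**2 = (-7 - 1/78)**2 = (-547/78)**2 = 299209/6084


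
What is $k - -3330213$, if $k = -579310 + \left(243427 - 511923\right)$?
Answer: $2482407$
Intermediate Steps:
$k = -847806$ ($k = -579310 + \left(243427 - 511923\right) = -579310 - 268496 = -847806$)
$k - -3330213 = -847806 - -3330213 = -847806 + 3330213 = 2482407$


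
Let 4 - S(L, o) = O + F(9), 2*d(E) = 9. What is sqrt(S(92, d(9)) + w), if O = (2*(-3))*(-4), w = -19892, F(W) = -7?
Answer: I*sqrt(19905) ≈ 141.08*I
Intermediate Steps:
d(E) = 9/2 (d(E) = (1/2)*9 = 9/2)
O = 24 (O = -6*(-4) = 24)
S(L, o) = -13 (S(L, o) = 4 - (24 - 7) = 4 - 1*17 = 4 - 17 = -13)
sqrt(S(92, d(9)) + w) = sqrt(-13 - 19892) = sqrt(-19905) = I*sqrt(19905)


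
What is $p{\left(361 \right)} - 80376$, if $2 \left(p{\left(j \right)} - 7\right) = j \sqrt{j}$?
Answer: $- \frac{153879}{2} \approx -76940.0$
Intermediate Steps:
$p{\left(j \right)} = 7 + \frac{j^{\frac{3}{2}}}{2}$ ($p{\left(j \right)} = 7 + \frac{j \sqrt{j}}{2} = 7 + \frac{j^{\frac{3}{2}}}{2}$)
$p{\left(361 \right)} - 80376 = \left(7 + \frac{361^{\frac{3}{2}}}{2}\right) - 80376 = \left(7 + \frac{1}{2} \cdot 6859\right) - 80376 = \left(7 + \frac{6859}{2}\right) - 80376 = \frac{6873}{2} - 80376 = - \frac{153879}{2}$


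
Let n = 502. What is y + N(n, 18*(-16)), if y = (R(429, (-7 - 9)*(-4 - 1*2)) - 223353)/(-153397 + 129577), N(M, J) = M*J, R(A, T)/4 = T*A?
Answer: -1147913901/7940 ≈ -1.4457e+5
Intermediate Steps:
R(A, T) = 4*A*T (R(A, T) = 4*(T*A) = 4*(A*T) = 4*A*T)
N(M, J) = J*M
y = 19539/7940 (y = (4*429*((-7 - 9)*(-4 - 1*2)) - 223353)/(-153397 + 129577) = (4*429*(-16*(-4 - 2)) - 223353)/(-23820) = (4*429*(-16*(-6)) - 223353)*(-1/23820) = (4*429*96 - 223353)*(-1/23820) = (164736 - 223353)*(-1/23820) = -58617*(-1/23820) = 19539/7940 ≈ 2.4608)
y + N(n, 18*(-16)) = 19539/7940 + (18*(-16))*502 = 19539/7940 - 288*502 = 19539/7940 - 144576 = -1147913901/7940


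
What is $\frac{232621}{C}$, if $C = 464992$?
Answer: $\frac{232621}{464992} \approx 0.50027$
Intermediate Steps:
$\frac{232621}{C} = \frac{232621}{464992}$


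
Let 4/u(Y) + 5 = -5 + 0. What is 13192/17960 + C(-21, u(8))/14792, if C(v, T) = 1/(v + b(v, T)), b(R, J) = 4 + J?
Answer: 2122093471/2889099480 ≈ 0.73452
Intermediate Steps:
u(Y) = -2/5 (u(Y) = 4/(-5 + (-5 + 0)) = 4/(-5 - 5) = 4/(-10) = 4*(-1/10) = -2/5)
C(v, T) = 1/(4 + T + v) (C(v, T) = 1/(v + (4 + T)) = 1/(4 + T + v))
13192/17960 + C(-21, u(8))/14792 = 13192/17960 + 1/(4 - 2/5 - 21*14792) = 13192*(1/17960) + (1/14792)/(-87/5) = 1649/2245 - 5/87*1/14792 = 1649/2245 - 5/1286904 = 2122093471/2889099480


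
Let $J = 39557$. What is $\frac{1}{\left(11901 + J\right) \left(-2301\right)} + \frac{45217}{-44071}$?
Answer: $- \frac{5353912508257}{5218220496918} \approx -1.026$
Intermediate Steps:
$\frac{1}{\left(11901 + J\right) \left(-2301\right)} + \frac{45217}{-44071} = \frac{1}{\left(11901 + 39557\right) \left(-2301\right)} + \frac{45217}{-44071} = \frac{1}{51458} \left(- \frac{1}{2301}\right) + 45217 \left(- \frac{1}{44071}\right) = \frac{1}{51458} \left(- \frac{1}{2301}\right) - \frac{45217}{44071} = - \frac{1}{118404858} - \frac{45217}{44071} = - \frac{5353912508257}{5218220496918}$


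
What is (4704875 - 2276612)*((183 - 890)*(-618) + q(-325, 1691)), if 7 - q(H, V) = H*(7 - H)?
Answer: 1322997815079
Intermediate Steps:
q(H, V) = 7 - H*(7 - H)
(4704875 - 2276612)*((183 - 890)*(-618) + q(-325, 1691)) = (4704875 - 2276612)*((183 - 890)*(-618) + (7 + (-325)² - 7*(-325))) = 2428263*(-707*(-618) + (7 + 105625 + 2275)) = 2428263*(436926 + 107907) = 2428263*544833 = 1322997815079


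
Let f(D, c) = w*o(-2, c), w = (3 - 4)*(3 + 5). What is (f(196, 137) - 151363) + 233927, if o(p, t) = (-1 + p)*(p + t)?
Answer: 85804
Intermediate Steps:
w = -8 (w = -1*8 = -8)
f(D, c) = -48 + 24*c (f(D, c) = -8*((-2)² - 1*(-2) - c - 2*c) = -8*(4 + 2 - c - 2*c) = -8*(6 - 3*c) = -48 + 24*c)
(f(196, 137) - 151363) + 233927 = ((-48 + 24*137) - 151363) + 233927 = ((-48 + 3288) - 151363) + 233927 = (3240 - 151363) + 233927 = -148123 + 233927 = 85804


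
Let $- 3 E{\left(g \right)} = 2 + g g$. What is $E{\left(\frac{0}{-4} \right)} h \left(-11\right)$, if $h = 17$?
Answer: $\frac{374}{3} \approx 124.67$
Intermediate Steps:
$E{\left(g \right)} = - \frac{2}{3} - \frac{g^{2}}{3}$ ($E{\left(g \right)} = - \frac{2 + g g}{3} = - \frac{2 + g^{2}}{3} = - \frac{2}{3} - \frac{g^{2}}{3}$)
$E{\left(\frac{0}{-4} \right)} h \left(-11\right) = \left(- \frac{2}{3} - \frac{\left(\frac{0}{-4}\right)^{2}}{3}\right) 17 \left(-11\right) = \left(- \frac{2}{3} - \frac{\left(0 \left(- \frac{1}{4}\right)\right)^{2}}{3}\right) 17 \left(-11\right) = \left(- \frac{2}{3} - \frac{0^{2}}{3}\right) 17 \left(-11\right) = \left(- \frac{2}{3} - 0\right) 17 \left(-11\right) = \left(- \frac{2}{3} + 0\right) 17 \left(-11\right) = \left(- \frac{2}{3}\right) 17 \left(-11\right) = \left(- \frac{34}{3}\right) \left(-11\right) = \frac{374}{3}$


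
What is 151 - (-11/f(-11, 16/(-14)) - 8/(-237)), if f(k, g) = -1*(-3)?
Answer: 12216/79 ≈ 154.63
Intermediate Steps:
f(k, g) = 3
151 - (-11/f(-11, 16/(-14)) - 8/(-237)) = 151 - (-11/3 - 8/(-237)) = 151 - (-11*1/3 - 8*(-1/237)) = 151 - (-11/3 + 8/237) = 151 - 1*(-287/79) = 151 + 287/79 = 12216/79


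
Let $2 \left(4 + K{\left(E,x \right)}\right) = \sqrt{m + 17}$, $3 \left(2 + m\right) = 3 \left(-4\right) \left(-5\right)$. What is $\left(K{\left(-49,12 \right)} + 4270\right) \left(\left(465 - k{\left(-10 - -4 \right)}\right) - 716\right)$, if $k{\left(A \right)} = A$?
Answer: $-1045170 - \frac{245 \sqrt{35}}{2} \approx -1.0459 \cdot 10^{6}$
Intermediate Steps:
$m = 18$ ($m = -2 + \frac{3 \left(-4\right) \left(-5\right)}{3} = -2 + \frac{\left(-12\right) \left(-5\right)}{3} = -2 + \frac{1}{3} \cdot 60 = -2 + 20 = 18$)
$K{\left(E,x \right)} = -4 + \frac{\sqrt{35}}{2}$ ($K{\left(E,x \right)} = -4 + \frac{\sqrt{18 + 17}}{2} = -4 + \frac{\sqrt{35}}{2}$)
$\left(K{\left(-49,12 \right)} + 4270\right) \left(\left(465 - k{\left(-10 - -4 \right)}\right) - 716\right) = \left(\left(-4 + \frac{\sqrt{35}}{2}\right) + 4270\right) \left(\left(465 - \left(-10 - -4\right)\right) - 716\right) = \left(4266 + \frac{\sqrt{35}}{2}\right) \left(\left(465 - \left(-10 + 4\right)\right) - 716\right) = \left(4266 + \frac{\sqrt{35}}{2}\right) \left(\left(465 - -6\right) - 716\right) = \left(4266 + \frac{\sqrt{35}}{2}\right) \left(\left(465 + 6\right) - 716\right) = \left(4266 + \frac{\sqrt{35}}{2}\right) \left(471 - 716\right) = \left(4266 + \frac{\sqrt{35}}{2}\right) \left(-245\right) = -1045170 - \frac{245 \sqrt{35}}{2}$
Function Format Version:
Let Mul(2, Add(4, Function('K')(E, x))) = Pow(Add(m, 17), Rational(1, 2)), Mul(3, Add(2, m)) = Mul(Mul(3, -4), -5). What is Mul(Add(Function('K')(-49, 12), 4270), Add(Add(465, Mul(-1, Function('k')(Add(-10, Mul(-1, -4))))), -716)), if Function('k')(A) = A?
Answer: Add(-1045170, Mul(Rational(-245, 2), Pow(35, Rational(1, 2)))) ≈ -1.0459e+6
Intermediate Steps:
m = 18 (m = Add(-2, Mul(Rational(1, 3), Mul(Mul(3, -4), -5))) = Add(-2, Mul(Rational(1, 3), Mul(-12, -5))) = Add(-2, Mul(Rational(1, 3), 60)) = Add(-2, 20) = 18)
Function('K')(E, x) = Add(-4, Mul(Rational(1, 2), Pow(35, Rational(1, 2)))) (Function('K')(E, x) = Add(-4, Mul(Rational(1, 2), Pow(Add(18, 17), Rational(1, 2)))) = Add(-4, Mul(Rational(1, 2), Pow(35, Rational(1, 2)))))
Mul(Add(Function('K')(-49, 12), 4270), Add(Add(465, Mul(-1, Function('k')(Add(-10, Mul(-1, -4))))), -716)) = Mul(Add(Add(-4, Mul(Rational(1, 2), Pow(35, Rational(1, 2)))), 4270), Add(Add(465, Mul(-1, Add(-10, Mul(-1, -4)))), -716)) = Mul(Add(4266, Mul(Rational(1, 2), Pow(35, Rational(1, 2)))), Add(Add(465, Mul(-1, Add(-10, 4))), -716)) = Mul(Add(4266, Mul(Rational(1, 2), Pow(35, Rational(1, 2)))), Add(Add(465, Mul(-1, -6)), -716)) = Mul(Add(4266, Mul(Rational(1, 2), Pow(35, Rational(1, 2)))), Add(Add(465, 6), -716)) = Mul(Add(4266, Mul(Rational(1, 2), Pow(35, Rational(1, 2)))), Add(471, -716)) = Mul(Add(4266, Mul(Rational(1, 2), Pow(35, Rational(1, 2)))), -245) = Add(-1045170, Mul(Rational(-245, 2), Pow(35, Rational(1, 2))))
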